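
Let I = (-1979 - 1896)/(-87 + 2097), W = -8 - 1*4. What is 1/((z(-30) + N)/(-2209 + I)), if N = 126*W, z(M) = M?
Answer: 888793/619884 ≈ 1.4338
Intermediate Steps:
W = -12 (W = -8 - 4 = -12)
I = -775/402 (I = -3875/2010 = -3875*1/2010 = -775/402 ≈ -1.9279)
N = -1512 (N = 126*(-12) = -1512)
1/((z(-30) + N)/(-2209 + I)) = 1/((-30 - 1512)/(-2209 - 775/402)) = 1/(-1542/(-888793/402)) = 1/(-1542*(-402/888793)) = 1/(619884/888793) = 888793/619884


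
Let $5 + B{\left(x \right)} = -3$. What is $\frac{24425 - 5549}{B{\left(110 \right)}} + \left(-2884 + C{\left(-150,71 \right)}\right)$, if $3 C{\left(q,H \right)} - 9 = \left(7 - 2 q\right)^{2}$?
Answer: $\frac{157055}{6} \approx 26176.0$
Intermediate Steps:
$B{\left(x \right)} = -8$ ($B{\left(x \right)} = -5 - 3 = -8$)
$C{\left(q,H \right)} = 3 + \frac{\left(7 - 2 q\right)^{2}}{3}$
$\frac{24425 - 5549}{B{\left(110 \right)}} + \left(-2884 + C{\left(-150,71 \right)}\right) = \frac{24425 - 5549}{-8} - \left(2881 - \frac{\left(-7 + 2 \left(-150\right)\right)^{2}}{3}\right) = \left(24425 - 5549\right) \left(- \frac{1}{8}\right) - \left(2881 - \frac{\left(-7 - 300\right)^{2}}{3}\right) = 18876 \left(- \frac{1}{8}\right) + \left(-2884 + \left(3 + \frac{\left(-307\right)^{2}}{3}\right)\right) = - \frac{4719}{2} + \left(-2884 + \left(3 + \frac{1}{3} \cdot 94249\right)\right) = - \frac{4719}{2} + \left(-2884 + \left(3 + \frac{94249}{3}\right)\right) = - \frac{4719}{2} + \left(-2884 + \frac{94258}{3}\right) = - \frac{4719}{2} + \frac{85606}{3} = \frac{157055}{6}$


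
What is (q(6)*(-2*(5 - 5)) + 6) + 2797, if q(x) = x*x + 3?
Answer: 2803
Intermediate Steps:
q(x) = 3 + x**2 (q(x) = x**2 + 3 = 3 + x**2)
(q(6)*(-2*(5 - 5)) + 6) + 2797 = ((3 + 6**2)*(-2*(5 - 5)) + 6) + 2797 = ((3 + 36)*(-2*0) + 6) + 2797 = (39*0 + 6) + 2797 = (0 + 6) + 2797 = 6 + 2797 = 2803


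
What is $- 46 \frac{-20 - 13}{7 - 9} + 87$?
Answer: $-672$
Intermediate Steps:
$- 46 \frac{-20 - 13}{7 - 9} + 87 = - 46 \left(- \frac{33}{-2}\right) + 87 = - 46 \left(\left(-33\right) \left(- \frac{1}{2}\right)\right) + 87 = \left(-46\right) \frac{33}{2} + 87 = -759 + 87 = -672$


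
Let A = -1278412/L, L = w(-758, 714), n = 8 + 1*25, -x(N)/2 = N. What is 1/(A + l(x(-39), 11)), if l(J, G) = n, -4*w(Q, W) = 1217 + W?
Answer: 1931/5177371 ≈ 0.00037297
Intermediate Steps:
x(N) = -2*N
n = 33 (n = 8 + 25 = 33)
w(Q, W) = -1217/4 - W/4 (w(Q, W) = -(1217 + W)/4 = -1217/4 - W/4)
L = -1931/4 (L = -1217/4 - ¼*714 = -1217/4 - 357/2 = -1931/4 ≈ -482.75)
l(J, G) = 33
A = 5113648/1931 (A = -1278412/(-1931/4) = -1278412*(-4/1931) = 5113648/1931 ≈ 2648.2)
1/(A + l(x(-39), 11)) = 1/(5113648/1931 + 33) = 1/(5177371/1931) = 1931/5177371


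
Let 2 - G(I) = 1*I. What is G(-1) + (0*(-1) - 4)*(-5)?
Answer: 23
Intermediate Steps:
G(I) = 2 - I
G(-1) + (0*(-1) - 4)*(-5) = (2 - 1*(-1)) + (0*(-1) - 4)*(-5) = (2 + 1) + (0 - 4)*(-5) = 3 - 4*(-5) = 3 + 20 = 23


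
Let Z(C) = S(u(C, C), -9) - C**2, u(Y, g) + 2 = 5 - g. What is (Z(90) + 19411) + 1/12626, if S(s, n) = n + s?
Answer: 141600591/12626 ≈ 11215.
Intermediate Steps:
u(Y, g) = 3 - g (u(Y, g) = -2 + (5 - g) = 3 - g)
Z(C) = -6 - C - C**2 (Z(C) = (-9 + (3 - C)) - C**2 = (-6 - C) - C**2 = -6 - C - C**2)
(Z(90) + 19411) + 1/12626 = ((-6 - 1*90 - 1*90**2) + 19411) + 1/12626 = ((-6 - 90 - 1*8100) + 19411) + 1/12626 = ((-6 - 90 - 8100) + 19411) + 1/12626 = (-8196 + 19411) + 1/12626 = 11215 + 1/12626 = 141600591/12626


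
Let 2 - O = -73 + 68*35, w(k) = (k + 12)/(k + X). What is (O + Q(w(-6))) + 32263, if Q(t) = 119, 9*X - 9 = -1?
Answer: 30077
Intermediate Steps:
X = 8/9 (X = 1 + (⅑)*(-1) = 1 - ⅑ = 8/9 ≈ 0.88889)
w(k) = (12 + k)/(8/9 + k) (w(k) = (k + 12)/(k + 8/9) = (12 + k)/(8/9 + k))
O = -2305 (O = 2 - (-73 + 68*35) = 2 - (-73 + 2380) = 2 - 1*2307 = 2 - 2307 = -2305)
(O + Q(w(-6))) + 32263 = (-2305 + 119) + 32263 = -2186 + 32263 = 30077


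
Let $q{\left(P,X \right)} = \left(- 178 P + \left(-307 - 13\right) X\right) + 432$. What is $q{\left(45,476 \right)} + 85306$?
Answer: $-74592$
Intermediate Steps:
$q{\left(P,X \right)} = 432 - 320 X - 178 P$ ($q{\left(P,X \right)} = \left(- 178 P - 320 X\right) + 432 = \left(- 320 X - 178 P\right) + 432 = 432 - 320 X - 178 P$)
$q{\left(45,476 \right)} + 85306 = \left(432 - 152320 - 8010\right) + 85306 = -159898 + 85306 = -74592$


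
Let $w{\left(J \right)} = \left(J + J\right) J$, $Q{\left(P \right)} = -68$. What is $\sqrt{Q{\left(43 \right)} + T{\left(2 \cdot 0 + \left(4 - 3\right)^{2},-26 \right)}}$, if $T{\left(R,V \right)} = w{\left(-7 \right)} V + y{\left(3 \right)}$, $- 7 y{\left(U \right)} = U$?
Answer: $\frac{3 i \sqrt{14245}}{7} \approx 51.151 i$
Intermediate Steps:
$y{\left(U \right)} = - \frac{U}{7}$
$w{\left(J \right)} = 2 J^{2}$ ($w{\left(J \right)} = 2 J J = 2 J^{2}$)
$T{\left(R,V \right)} = - \frac{3}{7} + 98 V$ ($T{\left(R,V \right)} = 2 \left(-7\right)^{2} V - \frac{3}{7} = 2 \cdot 49 V - \frac{3}{7} = 98 V - \frac{3}{7} = - \frac{3}{7} + 98 V$)
$\sqrt{Q{\left(43 \right)} + T{\left(2 \cdot 0 + \left(4 - 3\right)^{2},-26 \right)}} = \sqrt{-68 + \left(- \frac{3}{7} + 98 \left(-26\right)\right)} = \sqrt{-68 - \frac{17839}{7}} = \sqrt{- \frac{18315}{7}} = \frac{3 i \sqrt{14245}}{7}$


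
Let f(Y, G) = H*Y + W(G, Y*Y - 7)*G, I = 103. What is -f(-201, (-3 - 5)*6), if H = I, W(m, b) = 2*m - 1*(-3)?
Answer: 16239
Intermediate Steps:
W(m, b) = 3 + 2*m (W(m, b) = 2*m + 3 = 3 + 2*m)
H = 103
f(Y, G) = 103*Y + G*(3 + 2*G) (f(Y, G) = 103*Y + (3 + 2*G)*G = 103*Y + G*(3 + 2*G))
-f(-201, (-3 - 5)*6) = -(103*(-201) + ((-3 - 5)*6)*(3 + 2*((-3 - 5)*6))) = -(-20703 + (-8*6)*(3 + 2*(-8*6))) = -(-20703 - 48*(3 + 2*(-48))) = -(-20703 - 48*(3 - 96)) = -(-20703 - 48*(-93)) = -(-20703 + 4464) = -1*(-16239) = 16239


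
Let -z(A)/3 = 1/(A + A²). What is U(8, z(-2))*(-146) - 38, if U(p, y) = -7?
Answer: 984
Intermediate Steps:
z(A) = -3/(A + A²)
U(8, z(-2))*(-146) - 38 = -7*(-146) - 38 = 1022 - 38 = 984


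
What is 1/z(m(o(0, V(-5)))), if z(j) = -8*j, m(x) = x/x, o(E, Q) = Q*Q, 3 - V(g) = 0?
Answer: -⅛ ≈ -0.12500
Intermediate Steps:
V(g) = 3 (V(g) = 3 - 1*0 = 3 + 0 = 3)
o(E, Q) = Q²
m(x) = 1
1/z(m(o(0, V(-5)))) = 1/(-8*1) = 1/(-8) = -⅛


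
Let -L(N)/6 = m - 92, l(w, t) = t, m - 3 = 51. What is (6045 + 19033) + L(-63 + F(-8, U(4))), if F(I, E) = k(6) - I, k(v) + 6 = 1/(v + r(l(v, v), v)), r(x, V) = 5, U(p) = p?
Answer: 25306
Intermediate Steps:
m = 54 (m = 3 + 51 = 54)
k(v) = -6 + 1/(5 + v) (k(v) = -6 + 1/(v + 5) = -6 + 1/(5 + v))
F(I, E) = -65/11 - I (F(I, E) = (-29 - 6*6)/(5 + 6) - I = (-29 - 36)/11 - I = (1/11)*(-65) - I = -65/11 - I)
L(N) = 228 (L(N) = -6*(54 - 92) = -6*(-38) = 228)
(6045 + 19033) + L(-63 + F(-8, U(4))) = (6045 + 19033) + 228 = 25078 + 228 = 25306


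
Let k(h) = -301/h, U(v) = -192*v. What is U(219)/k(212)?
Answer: 8914176/301 ≈ 29615.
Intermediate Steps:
U(219)/k(212) = (-192*219)/((-301/212)) = -42048/((-301*1/212)) = -42048/(-301/212) = -42048*(-212/301) = 8914176/301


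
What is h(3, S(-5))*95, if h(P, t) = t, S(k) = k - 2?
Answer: -665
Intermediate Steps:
S(k) = -2 + k
h(3, S(-5))*95 = (-2 - 5)*95 = -7*95 = -665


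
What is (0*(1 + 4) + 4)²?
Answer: 16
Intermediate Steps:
(0*(1 + 4) + 4)² = (0*5 + 4)² = (0 + 4)² = 4² = 16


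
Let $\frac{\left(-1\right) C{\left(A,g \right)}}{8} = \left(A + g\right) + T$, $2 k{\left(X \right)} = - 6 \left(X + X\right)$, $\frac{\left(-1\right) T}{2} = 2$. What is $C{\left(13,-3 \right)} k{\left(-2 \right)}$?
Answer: $-576$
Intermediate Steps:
$T = -4$ ($T = \left(-2\right) 2 = -4$)
$k{\left(X \right)} = - 6 X$ ($k{\left(X \right)} = \frac{\left(-6\right) \left(X + X\right)}{2} = \frac{\left(-6\right) 2 X}{2} = \frac{\left(-12\right) X}{2} = - 6 X$)
$C{\left(A,g \right)} = 32 - 8 A - 8 g$ ($C{\left(A,g \right)} = - 8 \left(\left(A + g\right) - 4\right) = - 8 \left(-4 + A + g\right) = 32 - 8 A - 8 g$)
$C{\left(13,-3 \right)} k{\left(-2 \right)} = \left(32 - 104 - -24\right) \left(\left(-6\right) \left(-2\right)\right) = \left(32 - 104 + 24\right) 12 = \left(-48\right) 12 = -576$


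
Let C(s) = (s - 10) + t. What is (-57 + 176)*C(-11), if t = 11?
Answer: -1190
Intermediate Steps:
C(s) = 1 + s (C(s) = (s - 10) + 11 = (-10 + s) + 11 = 1 + s)
(-57 + 176)*C(-11) = (-57 + 176)*(1 - 11) = 119*(-10) = -1190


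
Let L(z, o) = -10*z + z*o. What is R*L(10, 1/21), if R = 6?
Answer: -4180/7 ≈ -597.14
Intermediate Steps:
L(z, o) = -10*z + o*z
R*L(10, 1/21) = 6*(10*(-10 + 1/21)) = 6*(10*(-209/21)) = 6*(-2090/21) = -4180/7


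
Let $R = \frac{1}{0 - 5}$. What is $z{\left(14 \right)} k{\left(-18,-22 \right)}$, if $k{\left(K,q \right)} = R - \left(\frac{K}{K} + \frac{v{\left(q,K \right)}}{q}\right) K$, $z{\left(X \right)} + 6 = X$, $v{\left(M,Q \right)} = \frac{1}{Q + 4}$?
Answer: $\frac{55004}{385} \approx 142.87$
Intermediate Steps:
$v{\left(M,Q \right)} = \frac{1}{4 + Q}$
$R = - \frac{1}{5}$ ($R = \frac{1}{-5} = - \frac{1}{5} \approx -0.2$)
$z{\left(X \right)} = -6 + X$
$k{\left(K,q \right)} = - \frac{1}{5} - K \left(1 + \frac{1}{q \left(4 + K\right)}\right)$ ($k{\left(K,q \right)} = - \frac{1}{5} - \left(\frac{K}{K} + \frac{1}{\left(4 + K\right) q}\right) K = - \frac{1}{5} - \left(1 + \frac{1}{q \left(4 + K\right)}\right) K = - \frac{1}{5} - K \left(1 + \frac{1}{q \left(4 + K\right)}\right)$)
$z{\left(14 \right)} k{\left(-18,-22 \right)} = \left(-6 + 14\right) \frac{\left(-1\right) \left(-18\right) + \frac{1}{5} \left(-22\right) \left(-1 - -90\right) \left(4 - 18\right)}{\left(-22\right) \left(4 - 18\right)} = 8 \left(- \frac{18 + \frac{1}{5} \left(-22\right) \left(-1 + 90\right) \left(-14\right)}{22 \left(-14\right)}\right) = 8 \left(\left(- \frac{1}{22}\right) \left(- \frac{1}{14}\right) \left(18 + \frac{1}{5} \left(-22\right) 89 \left(-14\right)\right)\right) = 8 \left(\left(- \frac{1}{22}\right) \left(- \frac{1}{14}\right) \left(18 + \frac{27412}{5}\right)\right) = 8 \left(\left(- \frac{1}{22}\right) \left(- \frac{1}{14}\right) \frac{27502}{5}\right) = 8 \cdot \frac{13751}{770} = \frac{55004}{385}$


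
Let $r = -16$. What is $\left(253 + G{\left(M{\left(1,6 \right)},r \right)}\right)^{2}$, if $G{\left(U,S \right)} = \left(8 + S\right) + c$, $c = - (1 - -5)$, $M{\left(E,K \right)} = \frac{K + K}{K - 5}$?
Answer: $57121$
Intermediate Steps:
$M{\left(E,K \right)} = \frac{2 K}{-5 + K}$
$c = -6$ ($c = - (1 + 5) = \left(-1\right) 6 = -6$)
$G{\left(U,S \right)} = 2 + S$ ($G{\left(U,S \right)} = \left(8 + S\right) - 6 = 2 + S$)
$\left(253 + G{\left(M{\left(1,6 \right)},r \right)}\right)^{2} = \left(253 + \left(2 - 16\right)\right)^{2} = \left(253 - 14\right)^{2} = 239^{2} = 57121$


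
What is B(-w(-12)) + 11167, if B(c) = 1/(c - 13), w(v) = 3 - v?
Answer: 312675/28 ≈ 11167.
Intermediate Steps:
B(c) = 1/(-13 + c)
B(-w(-12)) + 11167 = 1/(-13 - (3 - 1*(-12))) + 11167 = 1/(-13 - (3 + 12)) + 11167 = 1/(-13 - 1*15) + 11167 = 1/(-13 - 15) + 11167 = 1/(-28) + 11167 = -1/28 + 11167 = 312675/28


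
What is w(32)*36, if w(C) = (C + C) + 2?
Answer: 2376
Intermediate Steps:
w(C) = 2 + 2*C (w(C) = 2*C + 2 = 2 + 2*C)
w(32)*36 = (2 + 2*32)*36 = (2 + 64)*36 = 66*36 = 2376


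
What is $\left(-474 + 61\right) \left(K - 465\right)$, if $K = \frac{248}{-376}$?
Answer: $\frac{9038918}{47} \approx 1.9232 \cdot 10^{5}$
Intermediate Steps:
$K = - \frac{31}{47}$ ($K = 248 \left(- \frac{1}{376}\right) = - \frac{31}{47} \approx -0.65957$)
$\left(-474 + 61\right) \left(K - 465\right) = \left(-474 + 61\right) \left(- \frac{31}{47} - 465\right) = \left(-413\right) \left(- \frac{21886}{47}\right) = \frac{9038918}{47}$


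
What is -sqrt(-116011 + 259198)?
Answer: -sqrt(143187) ≈ -378.40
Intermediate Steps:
-sqrt(-116011 + 259198) = -sqrt(143187)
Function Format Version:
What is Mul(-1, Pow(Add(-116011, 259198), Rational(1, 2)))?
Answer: Mul(-1, Pow(143187, Rational(1, 2))) ≈ -378.40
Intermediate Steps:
Mul(-1, Pow(Add(-116011, 259198), Rational(1, 2))) = Mul(-1, Pow(143187, Rational(1, 2)))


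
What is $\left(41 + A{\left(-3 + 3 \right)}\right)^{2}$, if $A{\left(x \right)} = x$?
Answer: $1681$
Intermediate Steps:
$\left(41 + A{\left(-3 + 3 \right)}\right)^{2} = \left(41 + \left(-3 + 3\right)\right)^{2} = \left(41 + 0\right)^{2} = 41^{2} = 1681$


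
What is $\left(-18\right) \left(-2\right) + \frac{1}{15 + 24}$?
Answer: $\frac{1405}{39} \approx 36.026$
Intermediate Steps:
$\left(-18\right) \left(-2\right) + \frac{1}{15 + 24} = 36 + \frac{1}{39} = \frac{1405}{39}$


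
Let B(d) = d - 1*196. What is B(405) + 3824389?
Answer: 3824598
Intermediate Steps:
B(d) = -196 + d (B(d) = d - 196 = -196 + d)
B(405) + 3824389 = (-196 + 405) + 3824389 = 209 + 3824389 = 3824598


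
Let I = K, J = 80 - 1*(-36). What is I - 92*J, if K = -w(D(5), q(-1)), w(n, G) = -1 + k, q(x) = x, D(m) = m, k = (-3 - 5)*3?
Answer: -10647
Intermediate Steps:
k = -24 (k = -8*3 = -24)
J = 116 (J = 80 + 36 = 116)
w(n, G) = -25 (w(n, G) = -1 - 24 = -25)
K = 25 (K = -1*(-25) = 25)
I = 25
I - 92*J = 25 - 92*116 = 25 - 10672 = -10647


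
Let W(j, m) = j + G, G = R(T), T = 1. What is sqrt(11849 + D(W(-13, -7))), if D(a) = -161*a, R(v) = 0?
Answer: sqrt(13942) ≈ 118.08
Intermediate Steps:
G = 0
W(j, m) = j (W(j, m) = j + 0 = j)
sqrt(11849 + D(W(-13, -7))) = sqrt(11849 - 161*(-13)) = sqrt(11849 + 2093) = sqrt(13942)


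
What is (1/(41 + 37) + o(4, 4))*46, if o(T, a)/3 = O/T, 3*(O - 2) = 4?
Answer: 4508/39 ≈ 115.59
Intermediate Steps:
O = 10/3 (O = 2 + (⅓)*4 = 2 + 4/3 = 10/3 ≈ 3.3333)
o(T, a) = 10/T (o(T, a) = 3*(10/(3*T)) = 10/T)
(1/(41 + 37) + o(4, 4))*46 = (1/(41 + 37) + 10/4)*46 = (1/78 + 10*(¼))*46 = (1/78 + 5/2)*46 = (98/39)*46 = 4508/39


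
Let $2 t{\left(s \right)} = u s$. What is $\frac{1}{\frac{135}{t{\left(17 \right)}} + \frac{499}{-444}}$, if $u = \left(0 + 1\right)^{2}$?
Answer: $\frac{7548}{111397} \approx 0.067758$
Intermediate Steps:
$u = 1$ ($u = 1^{2} = 1$)
$t{\left(s \right)} = \frac{s}{2}$ ($t{\left(s \right)} = \frac{1 s}{2} = \frac{s}{2}$)
$\frac{1}{\frac{135}{t{\left(17 \right)}} + \frac{499}{-444}} = \frac{1}{\frac{135}{\frac{1}{2} \cdot 17} + \frac{499}{-444}} = \frac{1}{\frac{135}{\frac{17}{2}} + 499 \left(- \frac{1}{444}\right)} = \frac{1}{135 \cdot \frac{2}{17} - \frac{499}{444}} = \frac{1}{\frac{270}{17} - \frac{499}{444}} = \frac{1}{\frac{111397}{7548}} = \frac{7548}{111397}$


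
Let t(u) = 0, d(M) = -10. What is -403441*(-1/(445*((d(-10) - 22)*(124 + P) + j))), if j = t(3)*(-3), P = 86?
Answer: -403441/2990400 ≈ -0.13491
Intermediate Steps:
j = 0 (j = 0*(-3) = 0)
-403441*(-1/(445*((d(-10) - 22)*(124 + P) + j))) = -403441*(-1/(445*((-10 - 22)*(124 + 86) + 0))) = -403441*(-1/(445*(-32*210 + 0))) = -403441*(-1/(445*(-6720 + 0))) = -403441/((-445*(-6720))) = -403441/2990400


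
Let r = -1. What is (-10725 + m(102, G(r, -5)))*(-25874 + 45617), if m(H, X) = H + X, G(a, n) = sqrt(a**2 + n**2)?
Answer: -209729889 + 19743*sqrt(26) ≈ -2.0963e+8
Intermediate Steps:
(-10725 + m(102, G(r, -5)))*(-25874 + 45617) = (-10725 + (102 + sqrt((-1)**2 + (-5)**2)))*(-25874 + 45617) = (-10725 + (102 + sqrt(1 + 25)))*19743 = (-10725 + (102 + sqrt(26)))*19743 = (-10623 + sqrt(26))*19743 = -209729889 + 19743*sqrt(26)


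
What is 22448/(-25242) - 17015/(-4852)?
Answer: 160287467/61237092 ≈ 2.6175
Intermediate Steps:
22448/(-25242) - 17015/(-4852) = 22448*(-1/25242) - 17015*(-1/4852) = -11224/12621 + 17015/4852 = 160287467/61237092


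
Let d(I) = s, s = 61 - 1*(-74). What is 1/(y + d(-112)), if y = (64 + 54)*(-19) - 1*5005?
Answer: -1/7112 ≈ -0.00014061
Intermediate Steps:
s = 135 (s = 61 + 74 = 135)
d(I) = 135
y = -7247 (y = 118*(-19) - 5005 = -2242 - 5005 = -7247)
1/(y + d(-112)) = 1/(-7247 + 135) = 1/(-7112) = -1/7112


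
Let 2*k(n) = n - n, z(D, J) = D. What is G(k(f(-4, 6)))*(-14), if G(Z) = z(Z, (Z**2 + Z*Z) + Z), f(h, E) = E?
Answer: 0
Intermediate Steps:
k(n) = 0 (k(n) = (n - n)/2 = (1/2)*0 = 0)
G(Z) = Z
G(k(f(-4, 6)))*(-14) = 0*(-14) = 0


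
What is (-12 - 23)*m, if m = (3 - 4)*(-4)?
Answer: -140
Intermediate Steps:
m = 4 (m = -1*(-4) = 4)
(-12 - 23)*m = (-12 - 23)*4 = -35*4 = -140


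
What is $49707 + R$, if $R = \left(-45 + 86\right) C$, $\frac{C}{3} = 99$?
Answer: $61884$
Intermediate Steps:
$C = 297$ ($C = 3 \cdot 99 = 297$)
$R = 12177$ ($R = \left(-45 + 86\right) 297 = 41 \cdot 297 = 12177$)
$49707 + R = 49707 + 12177 = 61884$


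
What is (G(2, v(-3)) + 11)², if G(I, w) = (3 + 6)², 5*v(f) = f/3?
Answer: 8464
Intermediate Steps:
v(f) = f/15 (v(f) = (f/3)/5 = f/15)
G(I, w) = 81 (G(I, w) = 9² = 81)
(G(2, v(-3)) + 11)² = (81 + 11)² = 92² = 8464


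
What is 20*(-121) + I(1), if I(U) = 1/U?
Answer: -2419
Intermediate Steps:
20*(-121) + I(1) = 20*(-121) + 1/1 = -2420 + 1 = -2419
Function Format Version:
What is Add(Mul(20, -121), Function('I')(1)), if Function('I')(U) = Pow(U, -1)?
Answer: -2419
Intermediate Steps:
Add(Mul(20, -121), Function('I')(1)) = Add(Mul(20, -121), Pow(1, -1)) = Add(-2420, 1) = -2419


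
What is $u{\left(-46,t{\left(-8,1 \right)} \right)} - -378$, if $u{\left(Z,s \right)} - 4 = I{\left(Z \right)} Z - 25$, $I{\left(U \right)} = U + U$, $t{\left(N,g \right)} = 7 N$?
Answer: $4589$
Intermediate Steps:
$I{\left(U \right)} = 2 U$
$u{\left(Z,s \right)} = -21 + 2 Z^{2}$ ($u{\left(Z,s \right)} = 4 + \left(2 Z Z - 25\right) = 4 + \left(2 Z^{2} - 25\right) = 4 + \left(-25 + 2 Z^{2}\right) = -21 + 2 Z^{2}$)
$u{\left(-46,t{\left(-8,1 \right)} \right)} - -378 = \left(-21 + 2 \left(-46\right)^{2}\right) - -378 = \left(-21 + 2 \cdot 2116\right) + 378 = \left(-21 + 4232\right) + 378 = 4211 + 378 = 4589$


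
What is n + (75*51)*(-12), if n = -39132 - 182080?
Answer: -267112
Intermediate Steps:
n = -221212
n + (75*51)*(-12) = -221212 + (75*51)*(-12) = -221212 + 3825*(-12) = -221212 - 45900 = -267112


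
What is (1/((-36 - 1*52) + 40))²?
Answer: 1/2304 ≈ 0.00043403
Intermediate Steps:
(1/((-36 - 1*52) + 40))² = (1/((-36 - 52) + 40))² = (1/(-88 + 40))² = (1/(-48))² = (-1/48)² = 1/2304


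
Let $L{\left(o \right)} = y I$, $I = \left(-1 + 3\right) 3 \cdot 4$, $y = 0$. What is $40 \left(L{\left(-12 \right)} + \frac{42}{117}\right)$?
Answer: $\frac{560}{39} \approx 14.359$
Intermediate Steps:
$I = 24$ ($I = 2 \cdot 3 \cdot 4 = 6 \cdot 4 = 24$)
$L{\left(o \right)} = 0$ ($L{\left(o \right)} = 0 \cdot 24 = 0$)
$40 \left(L{\left(-12 \right)} + \frac{42}{117}\right) = 40 \left(0 + \frac{42}{117}\right) = 40 \left(0 + 42 \cdot \frac{1}{117}\right) = 40 \left(0 + \frac{14}{39}\right) = 40 \cdot \frac{14}{39} = \frac{560}{39}$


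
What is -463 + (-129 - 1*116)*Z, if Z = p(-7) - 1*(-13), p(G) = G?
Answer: -1933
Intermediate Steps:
Z = 6 (Z = -7 - 1*(-13) = -7 + 13 = 6)
-463 + (-129 - 1*116)*Z = -463 + (-129 - 1*116)*6 = -463 + (-129 - 116)*6 = -463 - 245*6 = -463 - 1470 = -1933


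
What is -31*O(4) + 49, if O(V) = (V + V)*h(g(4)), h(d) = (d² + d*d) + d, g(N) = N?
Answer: -8879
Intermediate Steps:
h(d) = d + 2*d² (h(d) = (d² + d²) + d = 2*d² + d = d + 2*d²)
O(V) = 72*V (O(V) = (V + V)*(4*(1 + 2*4)) = (2*V)*(4*(1 + 8)) = (2*V)*(4*9) = (2*V)*36 = 72*V)
-31*O(4) + 49 = -2232*4 + 49 = -31*288 + 49 = -8928 + 49 = -8879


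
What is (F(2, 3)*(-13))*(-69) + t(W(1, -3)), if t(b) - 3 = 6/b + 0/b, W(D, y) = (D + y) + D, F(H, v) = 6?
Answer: 5379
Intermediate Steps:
W(D, y) = y + 2*D
t(b) = 3 + 6/b (t(b) = 3 + (6/b + 0/b) = 3 + (6/b + 0) = 3 + 6/b)
(F(2, 3)*(-13))*(-69) + t(W(1, -3)) = (6*(-13))*(-69) + (3 + 6/(-3 + 2*1)) = -78*(-69) + (3 + 6/(-3 + 2)) = 5382 + (3 + 6/(-1)) = 5382 + (3 + 6*(-1)) = 5382 + (3 - 6) = 5382 - 3 = 5379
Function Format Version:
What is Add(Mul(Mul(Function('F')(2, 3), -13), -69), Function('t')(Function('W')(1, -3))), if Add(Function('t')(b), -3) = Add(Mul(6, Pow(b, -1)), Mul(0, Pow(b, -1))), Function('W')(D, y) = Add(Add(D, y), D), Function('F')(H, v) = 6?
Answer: 5379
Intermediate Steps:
Function('W')(D, y) = Add(y, Mul(2, D))
Function('t')(b) = Add(3, Mul(6, Pow(b, -1))) (Function('t')(b) = Add(3, Add(Mul(6, Pow(b, -1)), Mul(0, Pow(b, -1)))) = Add(3, Add(Mul(6, Pow(b, -1)), 0)) = Add(3, Mul(6, Pow(b, -1))))
Add(Mul(Mul(Function('F')(2, 3), -13), -69), Function('t')(Function('W')(1, -3))) = Add(Mul(Mul(6, -13), -69), Add(3, Mul(6, Pow(Add(-3, Mul(2, 1)), -1)))) = Add(Mul(-78, -69), Add(3, Mul(6, Pow(Add(-3, 2), -1)))) = Add(5382, Add(3, Mul(6, Pow(-1, -1)))) = Add(5382, Add(3, Mul(6, -1))) = Add(5382, Add(3, -6)) = Add(5382, -3) = 5379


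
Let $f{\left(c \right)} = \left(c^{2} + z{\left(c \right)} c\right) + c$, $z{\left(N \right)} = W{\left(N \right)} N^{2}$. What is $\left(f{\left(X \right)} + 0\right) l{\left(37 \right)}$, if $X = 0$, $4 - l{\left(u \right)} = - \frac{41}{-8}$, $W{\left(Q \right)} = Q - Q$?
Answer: $0$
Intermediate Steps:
$W{\left(Q \right)} = 0$
$l{\left(u \right)} = - \frac{9}{8}$ ($l{\left(u \right)} = 4 - - \frac{41}{-8} = 4 - \left(-41\right) \left(- \frac{1}{8}\right) = 4 - \frac{41}{8} = - \frac{9}{8}$)
$z{\left(N \right)} = 0$ ($z{\left(N \right)} = 0 N^{2} = 0$)
$f{\left(c \right)} = c + c^{2}$ ($f{\left(c \right)} = \left(c^{2} + 0 c\right) + c = \left(c^{2} + 0\right) + c = c^{2} + c = c + c^{2}$)
$\left(f{\left(X \right)} + 0\right) l{\left(37 \right)} = \left(0 \left(1 + 0\right) + 0\right) \left(- \frac{9}{8}\right) = \left(0 \cdot 1 + 0\right) \left(- \frac{9}{8}\right) = \left(0 + 0\right) \left(- \frac{9}{8}\right) = 0 \left(- \frac{9}{8}\right) = 0$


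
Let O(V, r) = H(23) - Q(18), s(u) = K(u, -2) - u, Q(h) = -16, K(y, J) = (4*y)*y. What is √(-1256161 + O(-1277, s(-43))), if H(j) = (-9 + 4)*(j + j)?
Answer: 115*I*√95 ≈ 1120.9*I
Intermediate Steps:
K(y, J) = 4*y²
H(j) = -10*j
s(u) = -u + 4*u² (s(u) = 4*u² - u = -u + 4*u²)
O(V, r) = -214 (O(V, r) = -10*23 - 1*(-16) = -230 + 16 = -214)
√(-1256161 + O(-1277, s(-43))) = √(-1256161 - 214) = √(-1256375) = 115*I*√95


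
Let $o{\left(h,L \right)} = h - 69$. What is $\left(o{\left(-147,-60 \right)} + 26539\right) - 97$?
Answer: $26226$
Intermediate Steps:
$o{\left(h,L \right)} = -69 + h$
$\left(o{\left(-147,-60 \right)} + 26539\right) - 97 = \left(\left(-69 - 147\right) + 26539\right) - 97 = \left(-216 + 26539\right) - 97 = 26323 - 97 = 26226$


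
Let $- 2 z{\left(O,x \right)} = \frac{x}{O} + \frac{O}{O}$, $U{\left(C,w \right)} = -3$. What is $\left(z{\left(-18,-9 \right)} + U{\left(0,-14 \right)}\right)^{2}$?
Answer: $\frac{225}{16} \approx 14.063$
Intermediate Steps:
$z{\left(O,x \right)} = - \frac{1}{2} - \frac{x}{2 O}$ ($z{\left(O,x \right)} = - \frac{\frac{x}{O} + \frac{O}{O}}{2} = - \frac{\frac{x}{O} + 1}{2} = - \frac{1 + \frac{x}{O}}{2} = - \frac{1}{2} - \frac{x}{2 O}$)
$\left(z{\left(-18,-9 \right)} + U{\left(0,-14 \right)}\right)^{2} = \left(\frac{\left(-1\right) \left(-18\right) - -9}{2 \left(-18\right)} - 3\right)^{2} = \left(\frac{1}{2} \left(- \frac{1}{18}\right) \left(18 + 9\right) - 3\right)^{2} = \left(\frac{1}{2} \left(- \frac{1}{18}\right) 27 - 3\right)^{2} = \left(- \frac{3}{4} - 3\right)^{2} = \left(- \frac{15}{4}\right)^{2} = \frac{225}{16}$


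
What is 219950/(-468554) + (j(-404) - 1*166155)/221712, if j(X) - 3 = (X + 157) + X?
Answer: -21153627877/17314007408 ≈ -1.2218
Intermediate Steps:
j(X) = 160 + 2*X (j(X) = 3 + ((X + 157) + X) = 3 + ((157 + X) + X) = 3 + (157 + 2*X) = 160 + 2*X)
219950/(-468554) + (j(-404) - 1*166155)/221712 = 219950/(-468554) + ((160 + 2*(-404)) - 1*166155)/221712 = 219950*(-1/468554) + ((160 - 808) - 166155)*(1/221712) = -109975/234277 + (-648 - 166155)*(1/221712) = -109975/234277 - 166803*1/221712 = -109975/234277 - 55601/73904 = -21153627877/17314007408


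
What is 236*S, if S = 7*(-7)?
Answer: -11564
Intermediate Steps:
S = -49
236*S = 236*(-49) = -11564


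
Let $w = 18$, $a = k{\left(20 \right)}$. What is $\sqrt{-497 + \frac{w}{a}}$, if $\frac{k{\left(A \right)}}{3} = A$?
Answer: $\frac{i \sqrt{49670}}{10} \approx 22.287 i$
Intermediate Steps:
$k{\left(A \right)} = 3 A$
$a = 60$ ($a = 3 \cdot 20 = 60$)
$\sqrt{-497 + \frac{w}{a}} = \sqrt{-497 + \frac{18}{60}} = \sqrt{-497 + 18 \cdot \frac{1}{60}} = \sqrt{-497 + \frac{3}{10}} = \sqrt{- \frac{4967}{10}} = \frac{i \sqrt{49670}}{10}$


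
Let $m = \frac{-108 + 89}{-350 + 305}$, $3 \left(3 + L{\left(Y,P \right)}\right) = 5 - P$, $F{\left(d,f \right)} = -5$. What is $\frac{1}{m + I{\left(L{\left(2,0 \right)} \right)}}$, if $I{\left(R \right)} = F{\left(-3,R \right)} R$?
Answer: $\frac{45}{319} \approx 0.14107$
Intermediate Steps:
$L{\left(Y,P \right)} = - \frac{4}{3} - \frac{P}{3}$ ($L{\left(Y,P \right)} = -3 + \frac{5 - P}{3} = -3 - \left(- \frac{5}{3} + \frac{P}{3}\right) = - \frac{4}{3} - \frac{P}{3}$)
$m = \frac{19}{45}$ ($m = - \frac{19}{-45} = \left(-19\right) \left(- \frac{1}{45}\right) = \frac{19}{45} \approx 0.42222$)
$I{\left(R \right)} = - 5 R$
$\frac{1}{m + I{\left(L{\left(2,0 \right)} \right)}} = \frac{1}{\frac{19}{45} - 5 \left(- \frac{4}{3} - 0\right)} = \frac{1}{\frac{19}{45} - 5 \left(- \frac{4}{3} + 0\right)} = \frac{1}{\frac{19}{45} - - \frac{20}{3}} = \frac{1}{\frac{19}{45} + \frac{20}{3}} = \frac{1}{\frac{319}{45}} = \frac{45}{319}$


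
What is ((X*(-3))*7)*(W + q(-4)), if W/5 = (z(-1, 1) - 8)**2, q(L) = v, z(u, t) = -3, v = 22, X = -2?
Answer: 26334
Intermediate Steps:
q(L) = 22
W = 605 (W = 5*(-3 - 8)**2 = 5*(-11)**2 = 5*121 = 605)
((X*(-3))*7)*(W + q(-4)) = (-2*(-3)*7)*(605 + 22) = (6*7)*627 = 42*627 = 26334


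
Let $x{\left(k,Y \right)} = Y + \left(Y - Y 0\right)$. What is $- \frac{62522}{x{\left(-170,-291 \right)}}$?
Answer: $\frac{31261}{291} \approx 107.43$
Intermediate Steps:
$x{\left(k,Y \right)} = 2 Y$ ($x{\left(k,Y \right)} = Y + \left(Y - 0\right) = Y + \left(Y + 0\right) = Y + Y = 2 Y$)
$- \frac{62522}{x{\left(-170,-291 \right)}} = - \frac{62522}{2 \left(-291\right)} = - \frac{62522}{-582} = \left(-62522\right) \left(- \frac{1}{582}\right) = \frac{31261}{291}$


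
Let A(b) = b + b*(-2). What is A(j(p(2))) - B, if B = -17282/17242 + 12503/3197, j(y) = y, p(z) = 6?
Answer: -245531108/27561337 ≈ -8.9085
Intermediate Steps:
A(b) = -b (A(b) = b - 2*b = -b)
B = 80163086/27561337 (B = -17282*1/17242 + 12503*(1/3197) = -8641/8621 + 12503/3197 = 80163086/27561337 ≈ 2.9085)
A(j(p(2))) - B = -1*6 - 1*80163086/27561337 = -6 - 80163086/27561337 = -245531108/27561337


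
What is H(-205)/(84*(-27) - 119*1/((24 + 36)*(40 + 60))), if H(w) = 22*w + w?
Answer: 28290000/13608119 ≈ 2.0789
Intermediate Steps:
H(w) = 23*w
H(-205)/(84*(-27) - 119*1/((24 + 36)*(40 + 60))) = (23*(-205))/(84*(-27) - 119*1/((24 + 36)*(40 + 60))) = -4715/(-2268 - 119/(60*100)) = -4715/(-2268 - 119/6000) = -4715/(-13608119/6000) = -4715*(-6000/13608119) = 28290000/13608119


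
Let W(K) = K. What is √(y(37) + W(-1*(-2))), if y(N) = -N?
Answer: I*√35 ≈ 5.9161*I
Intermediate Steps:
√(y(37) + W(-1*(-2))) = √(-1*37 - 1*(-2)) = √(-37 + 2) = √(-35) = I*√35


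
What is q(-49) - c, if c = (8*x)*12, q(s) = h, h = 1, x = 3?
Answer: -287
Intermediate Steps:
q(s) = 1
c = 288 (c = (8*3)*12 = 24*12 = 288)
q(-49) - c = 1 - 1*288 = 1 - 288 = -287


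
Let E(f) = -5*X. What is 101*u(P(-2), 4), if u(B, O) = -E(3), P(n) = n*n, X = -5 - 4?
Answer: -4545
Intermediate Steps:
X = -9
E(f) = 45 (E(f) = -5*(-9) = 45)
P(n) = n**2
u(B, O) = -45 (u(B, O) = -1*45 = -45)
101*u(P(-2), 4) = 101*(-45) = -4545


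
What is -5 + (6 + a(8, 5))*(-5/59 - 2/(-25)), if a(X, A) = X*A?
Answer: -7697/1475 ≈ -5.2183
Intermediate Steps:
a(X, A) = A*X
-5 + (6 + a(8, 5))*(-5/59 - 2/(-25)) = -5 + (6 + 5*8)*(-5/59 - 2/(-25)) = -5 + (6 + 40)*(-5*1/59 - 2*(-1/25)) = -5 + 46*(-5/59 + 2/25) = -5 + 46*(-7/1475) = -5 - 322/1475 = -7697/1475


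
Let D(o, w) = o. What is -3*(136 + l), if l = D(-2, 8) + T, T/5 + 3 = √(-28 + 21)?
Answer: -357 - 15*I*√7 ≈ -357.0 - 39.686*I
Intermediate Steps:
T = -15 + 5*I*√7 (T = -15 + 5*√(-28 + 21) = -15 + 5*√(-7) = -15 + 5*(I*√7) = -15 + 5*I*√7 ≈ -15.0 + 13.229*I)
l = -17 + 5*I*√7 (l = -2 + (-15 + 5*I*√7) = -17 + 5*I*√7 ≈ -17.0 + 13.229*I)
-3*(136 + l) = -3*(136 + (-17 + 5*I*√7)) = -3*(119 + 5*I*√7) = -357 - 15*I*√7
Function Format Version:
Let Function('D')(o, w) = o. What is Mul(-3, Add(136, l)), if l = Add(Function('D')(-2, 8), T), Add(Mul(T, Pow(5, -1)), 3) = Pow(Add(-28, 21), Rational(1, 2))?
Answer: Add(-357, Mul(-15, I, Pow(7, Rational(1, 2)))) ≈ Add(-357.00, Mul(-39.686, I))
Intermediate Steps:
T = Add(-15, Mul(5, I, Pow(7, Rational(1, 2)))) (T = Add(-15, Mul(5, Pow(Add(-28, 21), Rational(1, 2)))) = Add(-15, Mul(5, Pow(-7, Rational(1, 2)))) = Add(-15, Mul(5, Mul(I, Pow(7, Rational(1, 2))))) = Add(-15, Mul(5, I, Pow(7, Rational(1, 2)))) ≈ Add(-15.000, Mul(13.229, I)))
l = Add(-17, Mul(5, I, Pow(7, Rational(1, 2)))) (l = Add(-2, Add(-15, Mul(5, I, Pow(7, Rational(1, 2))))) = Add(-17, Mul(5, I, Pow(7, Rational(1, 2)))) ≈ Add(-17.000, Mul(13.229, I)))
Mul(-3, Add(136, l)) = Mul(-3, Add(136, Add(-17, Mul(5, I, Pow(7, Rational(1, 2)))))) = Mul(-3, Add(119, Mul(5, I, Pow(7, Rational(1, 2))))) = Add(-357, Mul(-15, I, Pow(7, Rational(1, 2))))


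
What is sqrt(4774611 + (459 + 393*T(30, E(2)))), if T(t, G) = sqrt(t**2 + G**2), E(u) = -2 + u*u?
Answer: sqrt(4775070 + 786*sqrt(226)) ≈ 2187.9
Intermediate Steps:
E(u) = -2 + u**2
T(t, G) = sqrt(G**2 + t**2)
sqrt(4774611 + (459 + 393*T(30, E(2)))) = sqrt(4774611 + (459 + 393*sqrt((-2 + 2**2)**2 + 30**2))) = sqrt(4774611 + (459 + 393*sqrt((-2 + 4)**2 + 900))) = sqrt(4774611 + (459 + 393*sqrt(2**2 + 900))) = sqrt(4774611 + (459 + 393*sqrt(4 + 900))) = sqrt(4774611 + (459 + 393*sqrt(904))) = sqrt(4774611 + (459 + 393*(2*sqrt(226)))) = sqrt(4774611 + (459 + 786*sqrt(226))) = sqrt(4775070 + 786*sqrt(226))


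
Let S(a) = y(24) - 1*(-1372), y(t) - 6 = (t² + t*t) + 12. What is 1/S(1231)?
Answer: 1/2542 ≈ 0.00039339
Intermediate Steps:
y(t) = 18 + 2*t² (y(t) = 6 + ((t² + t*t) + 12) = 6 + ((t² + t²) + 12) = 6 + (2*t² + 12) = 6 + (12 + 2*t²) = 18 + 2*t²)
S(a) = 2542 (S(a) = (18 + 2*24²) - 1*(-1372) = (18 + 2*576) + 1372 = (18 + 1152) + 1372 = 1170 + 1372 = 2542)
1/S(1231) = 1/2542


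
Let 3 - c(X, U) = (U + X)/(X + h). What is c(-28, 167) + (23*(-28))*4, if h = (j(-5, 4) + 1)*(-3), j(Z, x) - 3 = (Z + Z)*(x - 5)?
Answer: -179971/70 ≈ -2571.0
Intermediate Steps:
j(Z, x) = 3 + 2*Z*(-5 + x) (j(Z, x) = 3 + (Z + Z)*(x - 5) = 3 + (2*Z)*(-5 + x) = 3 + 2*Z*(-5 + x))
h = -42 (h = ((3 - 10*(-5) + 2*(-5)*4) + 1)*(-3) = ((3 + 50 - 40) + 1)*(-3) = (13 + 1)*(-3) = 14*(-3) = -42)
c(X, U) = 3 - (U + X)/(-42 + X) (c(X, U) = 3 - (U + X)/(X - 42) = 3 - (U + X)/(-42 + X))
c(-28, 167) + (23*(-28))*4 = (-126 - 1*167 + 2*(-28))/(-42 - 28) + (23*(-28))*4 = (-126 - 167 - 56)/(-70) - 644*4 = -1/70*(-349) - 2576 = 349/70 - 2576 = -179971/70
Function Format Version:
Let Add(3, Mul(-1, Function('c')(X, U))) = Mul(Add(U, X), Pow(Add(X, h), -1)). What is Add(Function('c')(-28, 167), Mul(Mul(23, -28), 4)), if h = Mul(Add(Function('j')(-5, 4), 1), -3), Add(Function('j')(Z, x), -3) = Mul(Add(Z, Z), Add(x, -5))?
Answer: Rational(-179971, 70) ≈ -2571.0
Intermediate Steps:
Function('j')(Z, x) = Add(3, Mul(2, Z, Add(-5, x))) (Function('j')(Z, x) = Add(3, Mul(Add(Z, Z), Add(x, -5))) = Add(3, Mul(Mul(2, Z), Add(-5, x))) = Add(3, Mul(2, Z, Add(-5, x))))
h = -42 (h = Mul(Add(Add(3, Mul(-10, -5), Mul(2, -5, 4)), 1), -3) = Mul(Add(Add(3, 50, -40), 1), -3) = Mul(Add(13, 1), -3) = Mul(14, -3) = -42)
Function('c')(X, U) = Add(3, Mul(-1, Pow(Add(-42, X), -1), Add(U, X))) (Function('c')(X, U) = Add(3, Mul(-1, Mul(Add(U, X), Pow(Add(X, -42), -1)))) = Add(3, Mul(-1, Mul(Add(U, X), Pow(Add(-42, X), -1)))) = Add(3, Mul(-1, Mul(Pow(Add(-42, X), -1), Add(U, X)))) = Add(3, Mul(-1, Pow(Add(-42, X), -1), Add(U, X))))
Add(Function('c')(-28, 167), Mul(Mul(23, -28), 4)) = Add(Mul(Pow(Add(-42, -28), -1), Add(-126, Mul(-1, 167), Mul(2, -28))), Mul(Mul(23, -28), 4)) = Add(Mul(Pow(-70, -1), Add(-126, -167, -56)), Mul(-644, 4)) = Add(Mul(Rational(-1, 70), -349), -2576) = Add(Rational(349, 70), -2576) = Rational(-179971, 70)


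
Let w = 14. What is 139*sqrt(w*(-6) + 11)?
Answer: 139*I*sqrt(73) ≈ 1187.6*I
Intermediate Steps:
139*sqrt(w*(-6) + 11) = 139*sqrt(14*(-6) + 11) = 139*sqrt(-84 + 11) = 139*sqrt(-73) = 139*(I*sqrt(73)) = 139*I*sqrt(73)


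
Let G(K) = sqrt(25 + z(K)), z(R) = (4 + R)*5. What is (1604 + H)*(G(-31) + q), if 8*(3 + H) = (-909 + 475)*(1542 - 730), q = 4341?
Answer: -184275450 - 42450*I*sqrt(110) ≈ -1.8428e+8 - 4.4522e+5*I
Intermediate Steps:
z(R) = 20 + 5*R
G(K) = sqrt(45 + 5*K) (G(K) = sqrt(25 + (20 + 5*K)) = sqrt(45 + 5*K))
H = -44054 (H = -3 + ((-909 + 475)*(1542 - 730))/8 = -3 + (-434*812)/8 = -3 + (1/8)*(-352408) = -3 - 44051 = -44054)
(1604 + H)*(G(-31) + q) = (1604 - 44054)*(sqrt(45 + 5*(-31)) + 4341) = -42450*(sqrt(45 - 155) + 4341) = -42450*(sqrt(-110) + 4341) = -42450*(I*sqrt(110) + 4341) = -42450*(4341 + I*sqrt(110)) = -184275450 - 42450*I*sqrt(110)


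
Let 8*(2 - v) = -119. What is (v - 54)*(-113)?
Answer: 33561/8 ≈ 4195.1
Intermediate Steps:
v = 135/8 (v = 2 - ⅛*(-119) = 2 + 119/8 = 135/8 ≈ 16.875)
(v - 54)*(-113) = (135/8 - 54)*(-113) = -297/8*(-113) = 33561/8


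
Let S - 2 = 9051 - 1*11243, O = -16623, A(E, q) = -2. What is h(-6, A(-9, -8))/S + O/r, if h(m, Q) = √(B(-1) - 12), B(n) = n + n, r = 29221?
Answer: -16623/29221 - I*√14/2190 ≈ -0.56887 - 0.0017085*I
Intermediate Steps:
B(n) = 2*n
h(m, Q) = I*√14 (h(m, Q) = √(2*(-1) - 12) = √(-2 - 12) = √(-14) = I*√14)
S = -2190 (S = 2 + (9051 - 1*11243) = 2 + (9051 - 11243) = 2 - 2192 = -2190)
h(-6, A(-9, -8))/S + O/r = (I*√14)/(-2190) - 16623/29221 = (I*√14)*(-1/2190) - 16623*1/29221 = -I*√14/2190 - 16623/29221 = -16623/29221 - I*√14/2190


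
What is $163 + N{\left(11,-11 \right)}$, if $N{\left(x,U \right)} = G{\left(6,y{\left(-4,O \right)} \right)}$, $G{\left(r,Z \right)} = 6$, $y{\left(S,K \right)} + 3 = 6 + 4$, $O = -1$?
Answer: $169$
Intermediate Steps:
$y{\left(S,K \right)} = 7$ ($y{\left(S,K \right)} = -3 + \left(6 + 4\right) = -3 + 10 = 7$)
$N{\left(x,U \right)} = 6$
$163 + N{\left(11,-11 \right)} = 163 + 6 = 169$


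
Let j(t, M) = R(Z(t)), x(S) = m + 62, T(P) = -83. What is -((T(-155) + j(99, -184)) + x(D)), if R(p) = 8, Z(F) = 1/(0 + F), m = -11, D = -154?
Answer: 24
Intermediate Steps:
Z(F) = 1/F
x(S) = 51 (x(S) = -11 + 62 = 51)
j(t, M) = 8
-((T(-155) + j(99, -184)) + x(D)) = -((-83 + 8) + 51) = -(-75 + 51) = -1*(-24) = 24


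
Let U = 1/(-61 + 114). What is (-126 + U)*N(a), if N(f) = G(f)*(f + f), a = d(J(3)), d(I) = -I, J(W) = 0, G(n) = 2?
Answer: 0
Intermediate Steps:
a = 0 (a = -1*0 = 0)
U = 1/53 ≈ 0.018868
N(f) = 4*f (N(f) = 2*(f + f) = 2*(2*f) = 4*f)
(-126 + U)*N(a) = (-126 + 1/53)*(4*0) = -6677/53*0 = 0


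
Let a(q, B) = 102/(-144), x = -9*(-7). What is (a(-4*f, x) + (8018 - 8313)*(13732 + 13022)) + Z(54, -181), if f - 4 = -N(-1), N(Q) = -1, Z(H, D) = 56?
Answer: -189416993/24 ≈ -7.8924e+6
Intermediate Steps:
f = 5 (f = 4 - 1*(-1) = 4 + 1 = 5)
x = 63
a(q, B) = -17/24 (a(q, B) = 102*(-1/144) = -17/24)
(a(-4*f, x) + (8018 - 8313)*(13732 + 13022)) + Z(54, -181) = (-17/24 + (8018 - 8313)*(13732 + 13022)) + 56 = (-17/24 - 295*26754) + 56 = (-17/24 - 7892430) + 56 = -189418337/24 + 56 = -189416993/24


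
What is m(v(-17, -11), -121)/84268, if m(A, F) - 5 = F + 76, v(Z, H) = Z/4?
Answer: -10/21067 ≈ -0.00047468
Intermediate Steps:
v(Z, H) = Z/4 (v(Z, H) = Z*(1/4) = Z/4)
m(A, F) = 81 + F (m(A, F) = 5 + (F + 76) = 5 + (76 + F) = 81 + F)
m(v(-17, -11), -121)/84268 = (81 - 121)/84268 = -40*1/84268 = -10/21067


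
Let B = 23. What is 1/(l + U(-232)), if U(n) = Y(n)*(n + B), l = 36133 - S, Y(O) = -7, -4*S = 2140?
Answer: 1/38131 ≈ 2.6225e-5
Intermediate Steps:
S = -535 (S = -¼*2140 = -535)
l = 36668 (l = 36133 - 1*(-535) = 36133 + 535 = 36668)
U(n) = -161 - 7*n (U(n) = -7*(n + 23) = -7*(23 + n) = -161 - 7*n)
1/(l + U(-232)) = 1/(36668 + (-161 - 7*(-232))) = 1/(36668 + (-161 + 1624)) = 1/(36668 + 1463) = 1/38131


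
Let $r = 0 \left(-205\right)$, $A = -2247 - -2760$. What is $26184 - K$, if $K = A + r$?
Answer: $25671$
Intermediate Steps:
$A = 513$ ($A = -2247 + 2760 = 513$)
$r = 0$
$K = 513$ ($K = 513 + 0 = 513$)
$26184 - K = 26184 - 513 = 25671$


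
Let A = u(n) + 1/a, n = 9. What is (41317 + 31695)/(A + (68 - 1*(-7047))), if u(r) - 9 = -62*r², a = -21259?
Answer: 1552162108/44686417 ≈ 34.735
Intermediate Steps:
u(r) = 9 - 62*r²
A = -106571368/21259 (A = (9 - 62*9²) + 1/(-21259) = (9 - 62*81) - 1/21259 = (9 - 5022) - 1/21259 = -5013 - 1/21259 = -106571368/21259 ≈ -5013.0)
(41317 + 31695)/(A + (68 - 1*(-7047))) = (41317 + 31695)/(-106571368/21259 + (68 - 1*(-7047))) = 73012/(-106571368/21259 + (68 + 7047)) = 73012/(-106571368/21259 + 7115) = 73012/(44686417/21259) = 73012*(21259/44686417) = 1552162108/44686417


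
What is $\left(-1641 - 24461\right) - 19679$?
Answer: $-45781$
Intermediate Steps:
$\left(-1641 - 24461\right) - 19679 = -26102 - 19679 = -45781$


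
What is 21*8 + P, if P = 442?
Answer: 610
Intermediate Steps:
21*8 + P = 21*8 + 442 = 168 + 442 = 610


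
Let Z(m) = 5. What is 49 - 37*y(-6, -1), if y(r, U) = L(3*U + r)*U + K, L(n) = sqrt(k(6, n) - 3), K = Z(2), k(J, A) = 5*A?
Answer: -136 + 148*I*sqrt(3) ≈ -136.0 + 256.34*I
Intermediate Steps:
K = 5
L(n) = sqrt(-3 + 5*n) (L(n) = sqrt(5*n - 3) = sqrt(-3 + 5*n))
y(r, U) = 5 + U*sqrt(-3 + 5*r + 15*U) (y(r, U) = sqrt(-3 + 5*(3*U + r))*U + 5 = sqrt(-3 + 5*(r + 3*U))*U + 5 = sqrt(-3 + (5*r + 15*U))*U + 5 = sqrt(-3 + 5*r + 15*U)*U + 5 = U*sqrt(-3 + 5*r + 15*U) + 5 = 5 + U*sqrt(-3 + 5*r + 15*U))
49 - 37*y(-6, -1) = 49 - 37*(5 - sqrt(-3 + 5*(-6) + 15*(-1))) = 49 - 37*(5 - sqrt(-3 - 30 - 15)) = 49 - 37*(5 - sqrt(-48)) = 49 - 37*(5 - 4*I*sqrt(3)) = 49 + (-185 + 148*I*sqrt(3)) = -136 + 148*I*sqrt(3)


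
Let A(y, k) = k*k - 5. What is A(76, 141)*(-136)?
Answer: -2703136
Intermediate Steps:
A(y, k) = -5 + k² (A(y, k) = k² - 5 = -5 + k²)
A(76, 141)*(-136) = (-5 + 141²)*(-136) = (-5 + 19881)*(-136) = 19876*(-136) = -2703136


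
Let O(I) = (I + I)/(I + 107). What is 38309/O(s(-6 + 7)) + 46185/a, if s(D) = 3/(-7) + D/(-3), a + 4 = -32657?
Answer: -930483847813/348384 ≈ -2.6709e+6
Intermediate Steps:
a = -32661 (a = -4 - 32657 = -32661)
s(D) = -3/7 - D/3 (s(D) = 3*(-⅐) + D*(-⅓) = -3/7 - D/3)
O(I) = 2*I/(107 + I) (O(I) = (2*I)/(107 + I) = 2*I/(107 + I))
38309/O(s(-6 + 7)) + 46185/a = 38309/((2*(-3/7 - (-6 + 7)/3)/(107 + (-3/7 - (-6 + 7)/3)))) + 46185/(-32661) = 38309/((2*(-3/7 - ⅓*1)/(107 + (-3/7 - ⅓*1)))) + 46185*(-1/32661) = 38309/((2*(-3/7 - ⅓)/(107 + (-3/7 - ⅓)))) - 15395/10887 = 38309/((2*(-16/21)/(107 - 16/21))) - 15395/10887 = 38309/((2*(-16/21)/(2231/21))) - 15395/10887 = 38309/((2*(-16/21)*(21/2231))) - 15395/10887 = 38309/(-32/2231) - 15395/10887 = 38309*(-2231/32) - 15395/10887 = -85467379/32 - 15395/10887 = -930483847813/348384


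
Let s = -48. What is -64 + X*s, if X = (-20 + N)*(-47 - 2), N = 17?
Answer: -7120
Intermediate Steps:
X = 147 (X = (-20 + 17)*(-47 - 2) = -3*(-49) = 147)
-64 + X*s = -64 + 147*(-48) = -64 - 7056 = -7120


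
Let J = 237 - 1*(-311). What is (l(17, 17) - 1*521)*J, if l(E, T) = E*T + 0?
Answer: -127136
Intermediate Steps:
l(E, T) = E*T
J = 548 (J = 237 + 311 = 548)
(l(17, 17) - 1*521)*J = (17*17 - 1*521)*548 = (289 - 521)*548 = -232*548 = -127136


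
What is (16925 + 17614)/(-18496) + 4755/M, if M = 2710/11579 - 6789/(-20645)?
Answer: 21019300772400441/2488780717376 ≈ 8445.6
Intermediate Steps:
M = 134557781/239048455 (M = 2710*(1/11579) - 6789*(-1/20645) = 2710/11579 + 6789/20645 = 134557781/239048455 ≈ 0.56289)
(16925 + 17614)/(-18496) + 4755/M = (16925 + 17614)/(-18496) + 4755/(134557781/239048455) = 34539*(-1/18496) + 4755*(239048455/134557781) = -34539/18496 + 1136675403525/134557781 = 21019300772400441/2488780717376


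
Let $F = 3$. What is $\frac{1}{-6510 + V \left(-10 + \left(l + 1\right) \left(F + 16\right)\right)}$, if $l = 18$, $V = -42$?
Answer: $- \frac{1}{21252} \approx -4.7054 \cdot 10^{-5}$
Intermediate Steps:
$\frac{1}{-6510 + V \left(-10 + \left(l + 1\right) \left(F + 16\right)\right)} = \frac{1}{-6510 - 42 \left(-10 + \left(18 + 1\right) \left(3 + 16\right)\right)} = \frac{1}{-6510 - 42 \left(-10 + 19 \cdot 19\right)} = \frac{1}{-6510 - 42 \left(-10 + 361\right)} = \frac{1}{-6510 - 14742} = \frac{1}{-21252} = - \frac{1}{21252}$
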